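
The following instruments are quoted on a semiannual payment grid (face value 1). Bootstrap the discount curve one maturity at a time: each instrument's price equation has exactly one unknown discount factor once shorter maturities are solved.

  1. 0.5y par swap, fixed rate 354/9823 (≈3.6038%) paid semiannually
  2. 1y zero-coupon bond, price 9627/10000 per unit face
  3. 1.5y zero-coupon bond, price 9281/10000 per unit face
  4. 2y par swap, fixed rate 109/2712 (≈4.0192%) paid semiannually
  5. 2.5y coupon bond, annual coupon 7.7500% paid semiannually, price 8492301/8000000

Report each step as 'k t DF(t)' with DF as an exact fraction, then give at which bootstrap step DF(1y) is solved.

step 1 [0.5y] swap r/2=177/9823: DF=(1 − 177/9823·(0))/(1+177/9823) = 9823/10000 ≈ 0.982300
step 2 [1y] zero: DF = P = 9627/10000 ≈ 0.962700
step 3 [1.5y] zero: DF = P = 9281/10000 ≈ 0.928100
step 4 [2y] swap r/2=109/5424: DF=(1 − 109/5424·(0.982300+0.962700+0.928100))/(1+109/5424) = 9237/10000 ≈ 0.923700
step 5 [2.5y] bond c/2=31/800: DF=(8492301/8000000 − 31/800·(0.982300+0.962700+0.928100+0.923700))/(1+31/800) = 8803/10000 ≈ 0.880300

1 1/2 9823/10000
2 1 9627/10000
3 3/2 9281/10000
4 2 9237/10000
5 5/2 8803/10000
DF(1y) is solved at step 2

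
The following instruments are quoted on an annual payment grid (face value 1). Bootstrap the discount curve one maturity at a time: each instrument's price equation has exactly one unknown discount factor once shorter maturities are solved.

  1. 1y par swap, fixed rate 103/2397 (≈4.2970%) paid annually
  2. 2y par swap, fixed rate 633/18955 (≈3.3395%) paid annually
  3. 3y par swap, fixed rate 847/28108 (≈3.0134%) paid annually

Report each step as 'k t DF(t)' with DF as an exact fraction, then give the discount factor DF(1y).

1 1 2397/2500
2 2 9367/10000
3 3 9153/10000
DF(1y) = 2397/2500 ≈ 0.958800

step 1 [1y] swap r/1=103/2397: DF=(1 − 103/2397·(0))/(1+103/2397) = 2397/2500 ≈ 0.958800
step 2 [2y] swap r/1=633/18955: DF=(1 − 633/18955·(0.958800))/(1+633/18955) = 9367/10000 ≈ 0.936700
step 3 [3y] swap r/1=847/28108: DF=(1 − 847/28108·(0.958800+0.936700))/(1+847/28108) = 9153/10000 ≈ 0.915300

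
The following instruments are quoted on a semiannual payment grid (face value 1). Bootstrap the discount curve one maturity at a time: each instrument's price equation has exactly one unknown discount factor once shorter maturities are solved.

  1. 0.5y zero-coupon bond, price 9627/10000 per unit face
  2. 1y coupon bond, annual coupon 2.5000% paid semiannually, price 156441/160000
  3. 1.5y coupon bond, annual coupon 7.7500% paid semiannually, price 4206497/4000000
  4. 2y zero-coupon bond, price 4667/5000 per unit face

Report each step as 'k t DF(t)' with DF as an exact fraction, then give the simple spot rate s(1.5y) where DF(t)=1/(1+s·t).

step 1 [0.5y] zero: DF = P = 9627/10000 ≈ 0.962700
step 2 [1y] bond c/2=1/80: DF=(156441/160000 − 1/80·(0.962700))/(1+1/80) = 4769/5000 ≈ 0.953800
step 3 [1.5y] bond c/2=31/800: DF=(4206497/4000000 − 31/800·(0.962700+0.953800))/(1+31/800) = 9409/10000 ≈ 0.940900
step 4 [2y] zero: DF = P = 4667/5000 ≈ 0.933400

1 1/2 9627/10000
2 1 4769/5000
3 3/2 9409/10000
4 2 4667/5000
s(1.5y) = (1/(9409/10000) − 1)/(3/2) = 394/9409 ≈ 4.1875%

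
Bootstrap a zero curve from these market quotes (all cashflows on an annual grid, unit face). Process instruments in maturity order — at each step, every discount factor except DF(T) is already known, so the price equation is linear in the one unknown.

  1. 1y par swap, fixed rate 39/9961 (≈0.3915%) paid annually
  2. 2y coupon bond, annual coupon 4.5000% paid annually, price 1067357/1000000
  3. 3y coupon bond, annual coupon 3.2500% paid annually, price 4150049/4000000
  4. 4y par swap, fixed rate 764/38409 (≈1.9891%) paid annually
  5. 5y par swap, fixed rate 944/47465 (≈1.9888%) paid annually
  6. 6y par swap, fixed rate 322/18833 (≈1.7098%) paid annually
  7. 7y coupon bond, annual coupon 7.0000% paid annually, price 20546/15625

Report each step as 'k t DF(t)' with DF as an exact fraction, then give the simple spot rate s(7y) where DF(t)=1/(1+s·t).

step 1 [1y] swap r/1=39/9961: DF=(1 − 39/9961·(0))/(1+39/9961) = 9961/10000 ≈ 0.996100
step 2 [2y] bond c/1=9/200: DF=(1067357/1000000 − 9/200·(0.996100))/(1+9/200) = 1957/2000 ≈ 0.978500
step 3 [3y] bond c/1=13/400: DF=(4150049/4000000 − 13/400·(0.996100+0.978500))/(1+13/400) = 9427/10000 ≈ 0.942700
step 4 [4y] swap r/1=764/38409: DF=(1 − 764/38409·(0.996100+0.978500+0.942700))/(1+764/38409) = 2309/2500 ≈ 0.923600
step 5 [5y] swap r/1=944/47465: DF=(1 − 944/47465·(0.996100+0.978500+0.942700+0.923600))/(1+944/47465) = 566/625 ≈ 0.905600
step 6 [6y] swap r/1=322/18833: DF=(1 − 322/18833·(0.996100+0.978500+0.942700+0.923600+0.905600))/(1+322/18833) = 4517/5000 ≈ 0.903400
step 7 [7y] bond c/1=7/100: DF=(20546/15625 − 7/100·(0.996100+0.978500+0.942700+0.923600+0.905600+0.903400))/(1+7/100) = 8593/10000 ≈ 0.859300

1 1 9961/10000
2 2 1957/2000
3 3 9427/10000
4 4 2309/2500
5 5 566/625
6 6 4517/5000
7 7 8593/10000
s(7y) = (1/(8593/10000) − 1)/(7) = 201/8593 ≈ 2.3391%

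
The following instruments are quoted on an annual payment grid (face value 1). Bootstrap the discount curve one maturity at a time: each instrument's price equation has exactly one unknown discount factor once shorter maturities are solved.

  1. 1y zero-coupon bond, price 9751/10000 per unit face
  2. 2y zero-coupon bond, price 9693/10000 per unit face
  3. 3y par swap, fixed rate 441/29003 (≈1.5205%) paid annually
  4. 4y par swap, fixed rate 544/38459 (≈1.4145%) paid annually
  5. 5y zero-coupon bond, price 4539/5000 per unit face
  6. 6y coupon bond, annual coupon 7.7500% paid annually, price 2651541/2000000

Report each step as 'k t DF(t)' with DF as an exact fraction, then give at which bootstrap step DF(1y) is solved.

1 1 9751/10000
2 2 9693/10000
3 3 9559/10000
4 4 591/625
5 5 4539/5000
6 6 1777/2000
DF(1y) is solved at step 1

step 1 [1y] zero: DF = P = 9751/10000 ≈ 0.975100
step 2 [2y] zero: DF = P = 9693/10000 ≈ 0.969300
step 3 [3y] swap r/1=441/29003: DF=(1 − 441/29003·(0.975100+0.969300))/(1+441/29003) = 9559/10000 ≈ 0.955900
step 4 [4y] swap r/1=544/38459: DF=(1 − 544/38459·(0.975100+0.969300+0.955900))/(1+544/38459) = 591/625 ≈ 0.945600
step 5 [5y] zero: DF = P = 4539/5000 ≈ 0.907800
step 6 [6y] bond c/1=31/400: DF=(2651541/2000000 − 31/400·(0.975100+0.969300+0.955900+0.945600+0.907800))/(1+31/400) = 1777/2000 ≈ 0.888500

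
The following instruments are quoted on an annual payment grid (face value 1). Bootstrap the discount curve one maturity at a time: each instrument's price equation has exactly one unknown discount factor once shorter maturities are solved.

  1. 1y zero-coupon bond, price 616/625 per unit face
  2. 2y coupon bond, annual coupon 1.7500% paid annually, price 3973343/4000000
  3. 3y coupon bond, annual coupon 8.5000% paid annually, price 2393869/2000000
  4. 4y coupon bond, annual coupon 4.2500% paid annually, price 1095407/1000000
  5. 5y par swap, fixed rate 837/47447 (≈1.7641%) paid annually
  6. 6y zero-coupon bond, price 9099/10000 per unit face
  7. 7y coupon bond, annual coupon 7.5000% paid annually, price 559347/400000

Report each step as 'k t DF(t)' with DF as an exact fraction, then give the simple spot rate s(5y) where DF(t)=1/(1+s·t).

step 1 [1y] zero: DF = P = 616/625 ≈ 0.985600
step 2 [2y] bond c/1=7/400: DF=(3973343/4000000 − 7/400·(0.985600))/(1+7/400) = 9593/10000 ≈ 0.959300
step 3 [3y] bond c/1=17/200: DF=(2393869/2000000 − 17/200·(0.985600+0.959300))/(1+17/200) = 2377/2500 ≈ 0.950800
step 4 [4y] bond c/1=17/400: DF=(1095407/1000000 − 17/400·(0.985600+0.959300+0.950800))/(1+17/400) = 9327/10000 ≈ 0.932700
step 5 [5y] swap r/1=837/47447: DF=(1 − 837/47447·(0.985600+0.959300+0.950800+0.932700))/(1+837/47447) = 9163/10000 ≈ 0.916300
step 6 [6y] zero: DF = P = 9099/10000 ≈ 0.909900
step 7 [7y] bond c/1=3/40: DF=(559347/400000 − 3/40·(0.985600+0.959300+0.950800+0.932700+0.916300+0.909900))/(1+3/40) = 9063/10000 ≈ 0.906300

1 1 616/625
2 2 9593/10000
3 3 2377/2500
4 4 9327/10000
5 5 9163/10000
6 6 9099/10000
7 7 9063/10000
s(5y) = (1/(9163/10000) − 1)/(5) = 837/45815 ≈ 1.8269%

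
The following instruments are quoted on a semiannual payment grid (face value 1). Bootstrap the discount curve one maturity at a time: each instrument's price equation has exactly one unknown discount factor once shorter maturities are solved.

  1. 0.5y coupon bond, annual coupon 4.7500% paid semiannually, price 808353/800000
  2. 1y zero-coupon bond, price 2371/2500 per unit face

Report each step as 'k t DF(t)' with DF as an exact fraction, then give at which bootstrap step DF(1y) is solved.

1 1/2 987/1000
2 1 2371/2500
DF(1y) is solved at step 2

step 1 [0.5y] bond c/2=19/800: DF=(808353/800000 − 19/800·(0))/(1+19/800) = 987/1000 ≈ 0.987000
step 2 [1y] zero: DF = P = 2371/2500 ≈ 0.948400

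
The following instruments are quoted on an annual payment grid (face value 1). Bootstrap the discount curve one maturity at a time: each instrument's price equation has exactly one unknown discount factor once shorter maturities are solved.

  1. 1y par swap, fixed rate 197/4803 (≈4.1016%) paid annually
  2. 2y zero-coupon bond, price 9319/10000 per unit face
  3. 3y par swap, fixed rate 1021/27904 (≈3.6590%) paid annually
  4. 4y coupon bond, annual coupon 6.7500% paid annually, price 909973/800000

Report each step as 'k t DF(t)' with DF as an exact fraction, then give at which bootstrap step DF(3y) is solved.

1 1 4803/5000
2 2 9319/10000
3 3 8979/10000
4 4 8891/10000
DF(3y) is solved at step 3

step 1 [1y] swap r/1=197/4803: DF=(1 − 197/4803·(0))/(1+197/4803) = 4803/5000 ≈ 0.960600
step 2 [2y] zero: DF = P = 9319/10000 ≈ 0.931900
step 3 [3y] swap r/1=1021/27904: DF=(1 − 1021/27904·(0.960600+0.931900))/(1+1021/27904) = 8979/10000 ≈ 0.897900
step 4 [4y] bond c/1=27/400: DF=(909973/800000 − 27/400·(0.960600+0.931900+0.897900))/(1+27/400) = 8891/10000 ≈ 0.889100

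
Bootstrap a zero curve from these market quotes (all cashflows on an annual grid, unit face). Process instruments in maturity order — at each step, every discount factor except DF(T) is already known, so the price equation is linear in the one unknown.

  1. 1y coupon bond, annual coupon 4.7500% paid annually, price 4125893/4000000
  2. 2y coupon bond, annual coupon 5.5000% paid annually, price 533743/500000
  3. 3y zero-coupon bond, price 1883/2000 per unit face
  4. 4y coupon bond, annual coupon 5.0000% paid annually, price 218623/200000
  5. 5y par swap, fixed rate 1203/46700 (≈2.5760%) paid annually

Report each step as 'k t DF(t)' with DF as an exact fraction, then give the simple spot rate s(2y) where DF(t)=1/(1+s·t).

step 1 [1y] bond c/1=19/400: DF=(4125893/4000000 − 19/400·(0))/(1+19/400) = 9847/10000 ≈ 0.984700
step 2 [2y] bond c/1=11/200: DF=(533743/500000 − 11/200·(0.984700))/(1+11/200) = 1921/2000 ≈ 0.960500
step 3 [3y] zero: DF = P = 1883/2000 ≈ 0.941500
step 4 [4y] bond c/1=1/20: DF=(218623/200000 − 1/20·(0.984700+0.960500+0.941500))/(1+1/20) = 2259/2500 ≈ 0.903600
step 5 [5y] swap r/1=1203/46700: DF=(1 − 1203/46700·(0.984700+0.960500+0.941500+0.903600))/(1+1203/46700) = 8797/10000 ≈ 0.879700

1 1 9847/10000
2 2 1921/2000
3 3 1883/2000
4 4 2259/2500
5 5 8797/10000
s(2y) = (1/(1921/2000) − 1)/(2) = 79/3842 ≈ 2.0562%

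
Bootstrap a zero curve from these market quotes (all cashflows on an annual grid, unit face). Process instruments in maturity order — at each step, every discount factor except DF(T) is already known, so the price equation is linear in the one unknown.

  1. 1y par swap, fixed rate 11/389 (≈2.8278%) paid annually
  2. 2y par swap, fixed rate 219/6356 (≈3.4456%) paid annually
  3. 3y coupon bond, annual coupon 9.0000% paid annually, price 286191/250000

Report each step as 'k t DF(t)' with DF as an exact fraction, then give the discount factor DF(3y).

step 1 [1y] swap r/1=11/389: DF=(1 − 11/389·(0))/(1+11/389) = 389/400 ≈ 0.972500
step 2 [2y] swap r/1=219/6356: DF=(1 − 219/6356·(0.972500))/(1+219/6356) = 9343/10000 ≈ 0.934300
step 3 [3y] bond c/1=9/100: DF=(286191/250000 − 9/100·(0.972500+0.934300))/(1+9/100) = 558/625 ≈ 0.892800

1 1 389/400
2 2 9343/10000
3 3 558/625
DF(3y) = 558/625 ≈ 0.892800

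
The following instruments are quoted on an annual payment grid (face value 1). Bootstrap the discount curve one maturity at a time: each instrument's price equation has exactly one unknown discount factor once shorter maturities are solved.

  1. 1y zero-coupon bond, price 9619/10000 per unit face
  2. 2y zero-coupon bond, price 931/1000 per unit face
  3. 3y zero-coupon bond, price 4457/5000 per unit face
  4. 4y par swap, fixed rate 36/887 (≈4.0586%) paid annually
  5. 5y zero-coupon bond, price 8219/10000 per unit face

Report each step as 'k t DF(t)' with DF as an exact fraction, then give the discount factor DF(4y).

step 1 [1y] zero: DF = P = 9619/10000 ≈ 0.961900
step 2 [2y] zero: DF = P = 931/1000 ≈ 0.931000
step 3 [3y] zero: DF = P = 4457/5000 ≈ 0.891400
step 4 [4y] swap r/1=36/887: DF=(1 − 36/887·(0.961900+0.931000+0.891400))/(1+36/887) = 2131/2500 ≈ 0.852400
step 5 [5y] zero: DF = P = 8219/10000 ≈ 0.821900

1 1 9619/10000
2 2 931/1000
3 3 4457/5000
4 4 2131/2500
5 5 8219/10000
DF(4y) = 2131/2500 ≈ 0.852400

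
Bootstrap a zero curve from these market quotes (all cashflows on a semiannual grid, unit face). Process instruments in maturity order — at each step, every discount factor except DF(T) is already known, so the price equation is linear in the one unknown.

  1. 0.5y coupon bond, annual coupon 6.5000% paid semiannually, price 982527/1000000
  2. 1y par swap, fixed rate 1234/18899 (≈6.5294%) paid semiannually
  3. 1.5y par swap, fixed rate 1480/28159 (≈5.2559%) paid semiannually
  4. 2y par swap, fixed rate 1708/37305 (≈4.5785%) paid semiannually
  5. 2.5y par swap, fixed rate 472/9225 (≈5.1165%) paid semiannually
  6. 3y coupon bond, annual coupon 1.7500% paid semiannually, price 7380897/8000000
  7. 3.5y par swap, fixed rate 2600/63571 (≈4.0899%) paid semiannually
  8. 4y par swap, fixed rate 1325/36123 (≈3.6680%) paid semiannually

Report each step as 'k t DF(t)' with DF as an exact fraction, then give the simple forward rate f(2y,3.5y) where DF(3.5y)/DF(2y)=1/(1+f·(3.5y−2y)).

1 1/2 2379/2500
2 1 9383/10000
3 3/2 463/500
4 2 4573/5000
5 5/2 441/500
6 3 4373/5000
7 7/2 87/100
8 4 347/400
f(2y,3.5y) = ((4573/5000)/(87/100) − 1)/(3/2) = 223/6525 ≈ 3.4176%

step 1 [0.5y] bond c/2=13/400: DF=(982527/1000000 − 13/400·(0))/(1+13/400) = 2379/2500 ≈ 0.951600
step 2 [1y] swap r/2=617/18899: DF=(1 − 617/18899·(0.951600))/(1+617/18899) = 9383/10000 ≈ 0.938300
step 3 [1.5y] swap r/2=740/28159: DF=(1 − 740/28159·(0.951600+0.938300))/(1+740/28159) = 463/500 ≈ 0.926000
step 4 [2y] swap r/2=854/37305: DF=(1 − 854/37305·(0.951600+0.938300+0.926000))/(1+854/37305) = 4573/5000 ≈ 0.914600
step 5 [2.5y] swap r/2=236/9225: DF=(1 − 236/9225·(0.951600+0.938300+0.926000+0.914600))/(1+236/9225) = 441/500 ≈ 0.882000
step 6 [3y] bond c/2=7/800: DF=(7380897/8000000 − 7/800·(0.951600+0.938300+0.926000+0.914600+0.882000))/(1+7/800) = 4373/5000 ≈ 0.874600
step 7 [3.5y] swap r/2=1300/63571: DF=(1 − 1300/63571·(0.951600+0.938300+0.926000+0.914600+0.882000+0.874600))/(1+1300/63571) = 87/100 ≈ 0.870000
step 8 [4y] swap r/2=1325/72246: DF=(1 − 1325/72246·(0.951600+0.938300+0.926000+0.914600+0.882000+0.874600+0.870000))/(1+1325/72246) = 347/400 ≈ 0.867500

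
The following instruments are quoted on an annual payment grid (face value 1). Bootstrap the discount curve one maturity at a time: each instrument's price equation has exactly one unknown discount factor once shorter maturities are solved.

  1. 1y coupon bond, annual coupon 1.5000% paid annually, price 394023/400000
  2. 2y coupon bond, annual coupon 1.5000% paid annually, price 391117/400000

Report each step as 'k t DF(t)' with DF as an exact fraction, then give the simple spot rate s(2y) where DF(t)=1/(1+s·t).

1 1 1941/2000
2 2 949/1000
s(2y) = (1/(949/1000) − 1)/(2) = 51/1898 ≈ 2.6870%

step 1 [1y] bond c/1=3/200: DF=(394023/400000 − 3/200·(0))/(1+3/200) = 1941/2000 ≈ 0.970500
step 2 [2y] bond c/1=3/200: DF=(391117/400000 − 3/200·(0.970500))/(1+3/200) = 949/1000 ≈ 0.949000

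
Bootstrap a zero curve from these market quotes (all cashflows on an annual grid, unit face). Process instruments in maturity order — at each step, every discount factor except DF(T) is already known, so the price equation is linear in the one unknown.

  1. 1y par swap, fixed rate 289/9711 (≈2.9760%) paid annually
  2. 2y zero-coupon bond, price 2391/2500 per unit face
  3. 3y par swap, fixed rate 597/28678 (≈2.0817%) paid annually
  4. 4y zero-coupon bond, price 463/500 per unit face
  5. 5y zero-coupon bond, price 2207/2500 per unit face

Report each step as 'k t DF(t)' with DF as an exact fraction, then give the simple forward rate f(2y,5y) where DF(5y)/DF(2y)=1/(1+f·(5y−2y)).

1 1 9711/10000
2 2 2391/2500
3 3 9403/10000
4 4 463/500
5 5 2207/2500
f(2y,5y) = ((2391/2500)/(2207/2500) − 1)/(3) = 184/6621 ≈ 2.7790%

step 1 [1y] swap r/1=289/9711: DF=(1 − 289/9711·(0))/(1+289/9711) = 9711/10000 ≈ 0.971100
step 2 [2y] zero: DF = P = 2391/2500 ≈ 0.956400
step 3 [3y] swap r/1=597/28678: DF=(1 − 597/28678·(0.971100+0.956400))/(1+597/28678) = 9403/10000 ≈ 0.940300
step 4 [4y] zero: DF = P = 463/500 ≈ 0.926000
step 5 [5y] zero: DF = P = 2207/2500 ≈ 0.882800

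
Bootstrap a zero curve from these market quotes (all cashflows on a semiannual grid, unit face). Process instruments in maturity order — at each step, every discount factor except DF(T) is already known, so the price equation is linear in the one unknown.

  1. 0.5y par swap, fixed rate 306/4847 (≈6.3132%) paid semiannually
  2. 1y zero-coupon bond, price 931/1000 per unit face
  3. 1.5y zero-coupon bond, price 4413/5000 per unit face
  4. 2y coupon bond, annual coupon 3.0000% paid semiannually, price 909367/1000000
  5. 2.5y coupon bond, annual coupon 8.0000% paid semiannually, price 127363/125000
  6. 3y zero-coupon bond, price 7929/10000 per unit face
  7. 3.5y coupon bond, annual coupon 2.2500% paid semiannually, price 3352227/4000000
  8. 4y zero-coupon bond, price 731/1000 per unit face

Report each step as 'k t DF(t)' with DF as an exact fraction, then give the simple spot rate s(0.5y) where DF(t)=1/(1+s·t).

step 1 [0.5y] swap r/2=153/4847: DF=(1 − 153/4847·(0))/(1+153/4847) = 4847/5000 ≈ 0.969400
step 2 [1y] zero: DF = P = 931/1000 ≈ 0.931000
step 3 [1.5y] zero: DF = P = 4413/5000 ≈ 0.882600
step 4 [2y] bond c/2=3/200: DF=(909367/1000000 − 3/200·(0.969400+0.931000+0.882600))/(1+3/200) = 2137/2500 ≈ 0.854800
step 5 [2.5y] bond c/2=1/25: DF=(127363/125000 − 1/25·(0.969400+0.931000+0.882600+0.854800))/(1+1/25) = 4199/5000 ≈ 0.839800
step 6 [3y] zero: DF = P = 7929/10000 ≈ 0.792900
step 7 [3.5y] bond c/2=9/800: DF=(3352227/4000000 − 9/800·(0.969400+0.931000+0.882600+0.854800+0.839800+0.792900))/(1+9/800) = 7701/10000 ≈ 0.770100
step 8 [4y] zero: DF = P = 731/1000 ≈ 0.731000

1 1/2 4847/5000
2 1 931/1000
3 3/2 4413/5000
4 2 2137/2500
5 5/2 4199/5000
6 3 7929/10000
7 7/2 7701/10000
8 4 731/1000
s(0.5y) = (1/(4847/5000) − 1)/(1/2) = 306/4847 ≈ 6.3132%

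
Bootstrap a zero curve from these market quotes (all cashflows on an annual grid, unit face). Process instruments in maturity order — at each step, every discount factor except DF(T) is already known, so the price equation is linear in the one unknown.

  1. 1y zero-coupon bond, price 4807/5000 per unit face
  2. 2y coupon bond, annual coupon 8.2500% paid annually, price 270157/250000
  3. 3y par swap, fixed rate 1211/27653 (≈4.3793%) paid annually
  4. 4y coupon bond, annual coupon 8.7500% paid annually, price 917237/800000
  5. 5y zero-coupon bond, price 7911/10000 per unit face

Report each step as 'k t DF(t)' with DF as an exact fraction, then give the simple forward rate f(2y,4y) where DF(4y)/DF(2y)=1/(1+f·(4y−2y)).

step 1 [1y] zero: DF = P = 4807/5000 ≈ 0.961400
step 2 [2y] bond c/1=33/400: DF=(270157/250000 − 33/400·(0.961400))/(1+33/400) = 37/40 ≈ 0.925000
step 3 [3y] swap r/1=1211/27653: DF=(1 − 1211/27653·(0.961400+0.925000))/(1+1211/27653) = 8789/10000 ≈ 0.878900
step 4 [4y] bond c/1=7/80: DF=(917237/800000 − 7/80·(0.961400+0.925000+0.878900))/(1+7/80) = 4159/5000 ≈ 0.831800
step 5 [5y] zero: DF = P = 7911/10000 ≈ 0.791100

1 1 4807/5000
2 2 37/40
3 3 8789/10000
4 4 4159/5000
5 5 7911/10000
f(2y,4y) = ((37/40)/(4159/5000) − 1)/(2) = 233/4159 ≈ 5.6023%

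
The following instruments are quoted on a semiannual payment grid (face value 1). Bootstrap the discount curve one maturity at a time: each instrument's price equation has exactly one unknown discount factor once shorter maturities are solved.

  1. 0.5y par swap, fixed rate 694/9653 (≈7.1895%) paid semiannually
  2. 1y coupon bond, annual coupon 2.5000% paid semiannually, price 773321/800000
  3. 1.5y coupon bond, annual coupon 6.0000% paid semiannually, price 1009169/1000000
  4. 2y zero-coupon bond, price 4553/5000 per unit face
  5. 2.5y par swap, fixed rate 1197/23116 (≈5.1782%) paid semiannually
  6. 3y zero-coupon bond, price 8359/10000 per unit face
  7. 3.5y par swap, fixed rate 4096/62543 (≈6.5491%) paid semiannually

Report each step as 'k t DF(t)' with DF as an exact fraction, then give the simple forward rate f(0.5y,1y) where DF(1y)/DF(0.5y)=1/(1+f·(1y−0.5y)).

step 1 [0.5y] swap r/2=347/9653: DF=(1 − 347/9653·(0))/(1+347/9653) = 9653/10000 ≈ 0.965300
step 2 [1y] bond c/2=1/80: DF=(773321/800000 − 1/80·(0.965300))/(1+1/80) = 2357/2500 ≈ 0.942800
step 3 [1.5y] bond c/2=3/100: DF=(1009169/1000000 − 3/100·(0.965300+0.942800))/(1+3/100) = 4621/5000 ≈ 0.924200
step 4 [2y] zero: DF = P = 4553/5000 ≈ 0.910600
step 5 [2.5y] swap r/2=1197/46232: DF=(1 − 1197/46232·(0.965300+0.942800+0.924200+0.910600))/(1+1197/46232) = 8803/10000 ≈ 0.880300
step 6 [3y] zero: DF = P = 8359/10000 ≈ 0.835900
step 7 [3.5y] swap r/2=2048/62543: DF=(1 − 2048/62543·(0.965300+0.942800+0.924200+0.910600+0.880300+0.835900))/(1+2048/62543) = 497/625 ≈ 0.795200

1 1/2 9653/10000
2 1 2357/2500
3 3/2 4621/5000
4 2 4553/5000
5 5/2 8803/10000
6 3 8359/10000
7 7/2 497/625
f(0.5y,1y) = ((9653/10000)/(2357/2500) − 1)/(1/2) = 225/4714 ≈ 4.7730%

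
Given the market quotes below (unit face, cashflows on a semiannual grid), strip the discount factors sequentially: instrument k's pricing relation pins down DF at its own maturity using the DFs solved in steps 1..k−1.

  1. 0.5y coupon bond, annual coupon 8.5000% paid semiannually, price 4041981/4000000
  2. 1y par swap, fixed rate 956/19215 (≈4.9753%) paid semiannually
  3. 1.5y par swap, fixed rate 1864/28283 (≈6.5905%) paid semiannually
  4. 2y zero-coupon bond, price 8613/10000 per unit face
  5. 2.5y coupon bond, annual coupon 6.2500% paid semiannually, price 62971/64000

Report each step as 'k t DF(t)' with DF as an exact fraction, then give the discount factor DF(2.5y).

1 1/2 9693/10000
2 1 4761/5000
3 3/2 2267/2500
4 2 8613/10000
5 5/2 8423/10000
DF(2.5y) = 8423/10000 ≈ 0.842300

step 1 [0.5y] bond c/2=17/400: DF=(4041981/4000000 − 17/400·(0))/(1+17/400) = 9693/10000 ≈ 0.969300
step 2 [1y] swap r/2=478/19215: DF=(1 − 478/19215·(0.969300))/(1+478/19215) = 4761/5000 ≈ 0.952200
step 3 [1.5y] swap r/2=932/28283: DF=(1 − 932/28283·(0.969300+0.952200))/(1+932/28283) = 2267/2500 ≈ 0.906800
step 4 [2y] zero: DF = P = 8613/10000 ≈ 0.861300
step 5 [2.5y] bond c/2=1/32: DF=(62971/64000 − 1/32·(0.969300+0.952200+0.906800+0.861300))/(1+1/32) = 8423/10000 ≈ 0.842300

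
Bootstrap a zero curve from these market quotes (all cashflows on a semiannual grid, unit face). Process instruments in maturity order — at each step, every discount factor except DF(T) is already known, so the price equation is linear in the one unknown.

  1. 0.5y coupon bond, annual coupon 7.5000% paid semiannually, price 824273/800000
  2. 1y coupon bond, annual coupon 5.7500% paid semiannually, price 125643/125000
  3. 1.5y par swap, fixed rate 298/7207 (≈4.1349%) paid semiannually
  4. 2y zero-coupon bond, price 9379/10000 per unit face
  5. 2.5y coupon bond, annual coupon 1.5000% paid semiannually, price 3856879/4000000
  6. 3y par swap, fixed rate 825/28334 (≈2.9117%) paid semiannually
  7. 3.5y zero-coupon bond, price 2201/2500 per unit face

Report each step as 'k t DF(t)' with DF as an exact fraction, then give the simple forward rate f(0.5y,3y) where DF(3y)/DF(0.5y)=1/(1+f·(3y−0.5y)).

1 1/2 9931/10000
2 1 9493/10000
3 3/2 2351/2500
4 2 9379/10000
5 5/2 4643/5000
6 3 367/400
7 7/2 2201/2500
f(0.5y,3y) = ((9931/10000)/(367/400) − 1)/(5/2) = 1512/45875 ≈ 3.2959%

step 1 [0.5y] bond c/2=3/80: DF=(824273/800000 − 3/80·(0))/(1+3/80) = 9931/10000 ≈ 0.993100
step 2 [1y] bond c/2=23/800: DF=(125643/125000 − 23/800·(0.993100))/(1+23/800) = 9493/10000 ≈ 0.949300
step 3 [1.5y] swap r/2=149/7207: DF=(1 − 149/7207·(0.993100+0.949300))/(1+149/7207) = 2351/2500 ≈ 0.940400
step 4 [2y] zero: DF = P = 9379/10000 ≈ 0.937900
step 5 [2.5y] bond c/2=3/400: DF=(3856879/4000000 − 3/400·(0.993100+0.949300+0.940400+0.937900))/(1+3/400) = 4643/5000 ≈ 0.928600
step 6 [3y] swap r/2=825/56668: DF=(1 − 825/56668·(0.993100+0.949300+0.940400+0.937900+0.928600))/(1+825/56668) = 367/400 ≈ 0.917500
step 7 [3.5y] zero: DF = P = 2201/2500 ≈ 0.880400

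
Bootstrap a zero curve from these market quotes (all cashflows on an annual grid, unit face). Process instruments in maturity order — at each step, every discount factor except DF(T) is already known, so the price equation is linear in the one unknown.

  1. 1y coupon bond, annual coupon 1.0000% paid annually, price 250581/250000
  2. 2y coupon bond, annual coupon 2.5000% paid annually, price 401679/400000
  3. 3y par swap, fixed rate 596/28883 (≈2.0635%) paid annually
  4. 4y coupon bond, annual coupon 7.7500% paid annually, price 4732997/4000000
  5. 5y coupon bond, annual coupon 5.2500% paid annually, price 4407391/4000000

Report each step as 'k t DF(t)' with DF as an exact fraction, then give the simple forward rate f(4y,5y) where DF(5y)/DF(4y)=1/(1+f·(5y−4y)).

1 1 2481/2500
2 2 1911/2000
3 3 2351/2500
4 4 1113/1250
5 5 1073/1250
f(4y,5y) = ((1113/1250)/(1073/1250) − 1)/(1) = 40/1073 ≈ 3.7279%

step 1 [1y] bond c/1=1/100: DF=(250581/250000 − 1/100·(0))/(1+1/100) = 2481/2500 ≈ 0.992400
step 2 [2y] bond c/1=1/40: DF=(401679/400000 − 1/40·(0.992400))/(1+1/40) = 1911/2000 ≈ 0.955500
step 3 [3y] swap r/1=596/28883: DF=(1 − 596/28883·(0.992400+0.955500))/(1+596/28883) = 2351/2500 ≈ 0.940400
step 4 [4y] bond c/1=31/400: DF=(4732997/4000000 − 31/400·(0.992400+0.955500+0.940400))/(1+31/400) = 1113/1250 ≈ 0.890400
step 5 [5y] bond c/1=21/400: DF=(4407391/4000000 − 21/400·(0.992400+0.955500+0.940400+0.890400))/(1+21/400) = 1073/1250 ≈ 0.858400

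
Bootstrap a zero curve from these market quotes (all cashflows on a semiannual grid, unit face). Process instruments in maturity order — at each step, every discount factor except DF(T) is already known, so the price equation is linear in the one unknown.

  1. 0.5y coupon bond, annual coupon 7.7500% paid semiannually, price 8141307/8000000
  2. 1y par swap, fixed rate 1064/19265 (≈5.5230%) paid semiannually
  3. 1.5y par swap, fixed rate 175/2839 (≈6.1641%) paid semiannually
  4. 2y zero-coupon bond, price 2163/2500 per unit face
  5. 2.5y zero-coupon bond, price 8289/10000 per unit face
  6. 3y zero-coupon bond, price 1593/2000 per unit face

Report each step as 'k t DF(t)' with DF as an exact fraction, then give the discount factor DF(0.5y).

1 1/2 9797/10000
2 1 2367/2500
3 3/2 73/80
4 2 2163/2500
5 5/2 8289/10000
6 3 1593/2000
DF(0.5y) = 9797/10000 ≈ 0.979700

step 1 [0.5y] bond c/2=31/800: DF=(8141307/8000000 − 31/800·(0))/(1+31/800) = 9797/10000 ≈ 0.979700
step 2 [1y] swap r/2=532/19265: DF=(1 − 532/19265·(0.979700))/(1+532/19265) = 2367/2500 ≈ 0.946800
step 3 [1.5y] swap r/2=175/5678: DF=(1 − 175/5678·(0.979700+0.946800))/(1+175/5678) = 73/80 ≈ 0.912500
step 4 [2y] zero: DF = P = 2163/2500 ≈ 0.865200
step 5 [2.5y] zero: DF = P = 8289/10000 ≈ 0.828900
step 6 [3y] zero: DF = P = 1593/2000 ≈ 0.796500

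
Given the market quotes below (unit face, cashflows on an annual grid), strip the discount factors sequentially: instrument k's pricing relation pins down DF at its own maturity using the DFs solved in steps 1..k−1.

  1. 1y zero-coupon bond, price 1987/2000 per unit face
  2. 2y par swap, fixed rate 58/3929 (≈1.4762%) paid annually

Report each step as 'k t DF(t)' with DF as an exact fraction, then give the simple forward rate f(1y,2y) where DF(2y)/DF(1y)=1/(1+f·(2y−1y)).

1 1 1987/2000
2 2 971/1000
f(1y,2y) = ((1987/2000)/(971/1000) − 1)/(1) = 45/1942 ≈ 2.3172%

step 1 [1y] zero: DF = P = 1987/2000 ≈ 0.993500
step 2 [2y] swap r/1=58/3929: DF=(1 − 58/3929·(0.993500))/(1+58/3929) = 971/1000 ≈ 0.971000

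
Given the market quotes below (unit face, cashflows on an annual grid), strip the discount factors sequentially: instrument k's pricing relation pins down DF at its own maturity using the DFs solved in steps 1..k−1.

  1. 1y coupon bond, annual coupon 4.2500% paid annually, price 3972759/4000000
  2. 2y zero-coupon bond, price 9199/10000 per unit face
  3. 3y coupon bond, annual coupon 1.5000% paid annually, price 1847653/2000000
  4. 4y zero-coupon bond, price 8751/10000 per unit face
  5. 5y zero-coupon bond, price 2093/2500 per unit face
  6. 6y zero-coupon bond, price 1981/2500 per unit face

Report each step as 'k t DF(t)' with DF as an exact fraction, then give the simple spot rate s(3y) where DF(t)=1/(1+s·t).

step 1 [1y] bond c/1=17/400: DF=(3972759/4000000 − 17/400·(0))/(1+17/400) = 9527/10000 ≈ 0.952700
step 2 [2y] zero: DF = P = 9199/10000 ≈ 0.919900
step 3 [3y] bond c/1=3/200: DF=(1847653/2000000 − 3/200·(0.952700+0.919900))/(1+3/200) = 353/400 ≈ 0.882500
step 4 [4y] zero: DF = P = 8751/10000 ≈ 0.875100
step 5 [5y] zero: DF = P = 2093/2500 ≈ 0.837200
step 6 [6y] zero: DF = P = 1981/2500 ≈ 0.792400

1 1 9527/10000
2 2 9199/10000
3 3 353/400
4 4 8751/10000
5 5 2093/2500
6 6 1981/2500
s(3y) = (1/(353/400) − 1)/(3) = 47/1059 ≈ 4.4381%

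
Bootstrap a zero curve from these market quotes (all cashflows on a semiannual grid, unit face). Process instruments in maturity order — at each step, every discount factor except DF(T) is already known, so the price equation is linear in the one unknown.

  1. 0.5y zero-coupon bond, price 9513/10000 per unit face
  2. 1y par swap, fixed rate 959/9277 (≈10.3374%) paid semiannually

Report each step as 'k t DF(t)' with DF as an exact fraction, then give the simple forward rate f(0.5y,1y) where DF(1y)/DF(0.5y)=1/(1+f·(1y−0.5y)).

1 1/2 9513/10000
2 1 9041/10000
f(0.5y,1y) = ((9513/10000)/(9041/10000) − 1)/(1/2) = 944/9041 ≈ 10.4413%

step 1 [0.5y] zero: DF = P = 9513/10000 ≈ 0.951300
step 2 [1y] swap r/2=959/18554: DF=(1 − 959/18554·(0.951300))/(1+959/18554) = 9041/10000 ≈ 0.904100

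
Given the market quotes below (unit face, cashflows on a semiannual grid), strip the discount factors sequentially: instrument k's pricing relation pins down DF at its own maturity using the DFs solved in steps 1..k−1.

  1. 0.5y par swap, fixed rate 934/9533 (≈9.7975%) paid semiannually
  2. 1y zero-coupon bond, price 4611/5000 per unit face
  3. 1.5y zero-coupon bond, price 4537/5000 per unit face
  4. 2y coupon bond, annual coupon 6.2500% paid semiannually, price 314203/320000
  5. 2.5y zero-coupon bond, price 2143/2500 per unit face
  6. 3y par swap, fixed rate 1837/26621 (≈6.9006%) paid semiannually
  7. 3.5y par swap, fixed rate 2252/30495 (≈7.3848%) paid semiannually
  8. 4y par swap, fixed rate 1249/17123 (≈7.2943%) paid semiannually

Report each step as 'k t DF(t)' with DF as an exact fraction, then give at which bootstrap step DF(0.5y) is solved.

1 1/2 9533/10000
2 1 4611/5000
3 3/2 4537/5000
4 2 4339/5000
5 5/2 2143/2500
6 3 8163/10000
7 7/2 1937/2500
8 4 3751/5000
DF(0.5y) is solved at step 1

step 1 [0.5y] swap r/2=467/9533: DF=(1 − 467/9533·(0))/(1+467/9533) = 9533/10000 ≈ 0.953300
step 2 [1y] zero: DF = P = 4611/5000 ≈ 0.922200
step 3 [1.5y] zero: DF = P = 4537/5000 ≈ 0.907400
step 4 [2y] bond c/2=1/32: DF=(314203/320000 − 1/32·(0.953300+0.922200+0.907400))/(1+1/32) = 4339/5000 ≈ 0.867800
step 5 [2.5y] zero: DF = P = 2143/2500 ≈ 0.857200
step 6 [3y] swap r/2=1837/53242: DF=(1 − 1837/53242·(0.953300+0.922200+0.907400+0.867800+0.857200))/(1+1837/53242) = 8163/10000 ≈ 0.816300
step 7 [3.5y] swap r/2=1126/30495: DF=(1 − 1126/30495·(0.953300+0.922200+0.907400+0.867800+0.857200+0.816300))/(1+1126/30495) = 1937/2500 ≈ 0.774800
step 8 [4y] swap r/2=1249/34246: DF=(1 − 1249/34246·(0.953300+0.922200+0.907400+0.867800+0.857200+0.816300+0.774800))/(1+1249/34246) = 3751/5000 ≈ 0.750200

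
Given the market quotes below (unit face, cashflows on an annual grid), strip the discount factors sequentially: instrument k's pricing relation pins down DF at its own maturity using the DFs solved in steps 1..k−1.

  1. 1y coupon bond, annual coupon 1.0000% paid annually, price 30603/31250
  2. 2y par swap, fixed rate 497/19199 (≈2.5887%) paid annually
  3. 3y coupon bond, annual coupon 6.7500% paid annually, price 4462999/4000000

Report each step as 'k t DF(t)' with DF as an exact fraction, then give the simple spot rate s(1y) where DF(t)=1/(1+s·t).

1 1 606/625
2 2 9503/10000
3 3 4619/5000
s(1y) = (1/(606/625) − 1)/(1) = 19/606 ≈ 3.1353%

step 1 [1y] bond c/1=1/100: DF=(30603/31250 − 1/100·(0))/(1+1/100) = 606/625 ≈ 0.969600
step 2 [2y] swap r/1=497/19199: DF=(1 − 497/19199·(0.969600))/(1+497/19199) = 9503/10000 ≈ 0.950300
step 3 [3y] bond c/1=27/400: DF=(4462999/4000000 − 27/400·(0.969600+0.950300))/(1+27/400) = 4619/5000 ≈ 0.923800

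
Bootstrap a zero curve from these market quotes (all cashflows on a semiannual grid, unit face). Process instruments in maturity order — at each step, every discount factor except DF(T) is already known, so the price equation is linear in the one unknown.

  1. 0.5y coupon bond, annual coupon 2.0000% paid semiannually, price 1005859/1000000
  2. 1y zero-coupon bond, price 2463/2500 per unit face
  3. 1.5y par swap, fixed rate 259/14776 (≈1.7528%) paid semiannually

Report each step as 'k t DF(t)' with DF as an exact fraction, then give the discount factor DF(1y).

1 1/2 9959/10000
2 1 2463/2500
3 3/2 9741/10000
DF(1y) = 2463/2500 ≈ 0.985200

step 1 [0.5y] bond c/2=1/100: DF=(1005859/1000000 − 1/100·(0))/(1+1/100) = 9959/10000 ≈ 0.995900
step 2 [1y] zero: DF = P = 2463/2500 ≈ 0.985200
step 3 [1.5y] swap r/2=259/29552: DF=(1 − 259/29552·(0.995900+0.985200))/(1+259/29552) = 9741/10000 ≈ 0.974100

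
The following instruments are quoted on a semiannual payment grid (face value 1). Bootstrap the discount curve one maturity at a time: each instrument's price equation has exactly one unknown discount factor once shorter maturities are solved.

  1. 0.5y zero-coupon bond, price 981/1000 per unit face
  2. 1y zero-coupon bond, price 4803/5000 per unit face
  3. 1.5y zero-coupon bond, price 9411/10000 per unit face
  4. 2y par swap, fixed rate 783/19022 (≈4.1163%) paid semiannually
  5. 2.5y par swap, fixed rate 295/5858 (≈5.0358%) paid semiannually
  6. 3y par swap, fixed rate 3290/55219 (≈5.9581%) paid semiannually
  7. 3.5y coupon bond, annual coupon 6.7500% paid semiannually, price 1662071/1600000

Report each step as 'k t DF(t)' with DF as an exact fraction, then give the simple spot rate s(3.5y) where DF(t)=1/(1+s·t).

1 1/2 981/1000
2 1 4803/5000
3 3/2 9411/10000
4 2 9217/10000
5 5/2 441/500
6 3 1671/2000
7 7/2 4123/5000
s(3.5y) = (1/(4123/5000) − 1)/(7/2) = 1754/28861 ≈ 6.0774%

step 1 [0.5y] zero: DF = P = 981/1000 ≈ 0.981000
step 2 [1y] zero: DF = P = 4803/5000 ≈ 0.960600
step 3 [1.5y] zero: DF = P = 9411/10000 ≈ 0.941100
step 4 [2y] swap r/2=783/38044: DF=(1 − 783/38044·(0.981000+0.960600+0.941100))/(1+783/38044) = 9217/10000 ≈ 0.921700
step 5 [2.5y] swap r/2=295/11716: DF=(1 − 295/11716·(0.981000+0.960600+0.941100+0.921700))/(1+295/11716) = 441/500 ≈ 0.882000
step 6 [3y] swap r/2=1645/55219: DF=(1 − 1645/55219·(0.981000+0.960600+0.941100+0.921700+0.882000))/(1+1645/55219) = 1671/2000 ≈ 0.835500
step 7 [3.5y] bond c/2=27/800: DF=(1662071/1600000 − 27/800·(0.981000+0.960600+0.941100+0.921700+0.882000+0.835500))/(1+27/800) = 4123/5000 ≈ 0.824600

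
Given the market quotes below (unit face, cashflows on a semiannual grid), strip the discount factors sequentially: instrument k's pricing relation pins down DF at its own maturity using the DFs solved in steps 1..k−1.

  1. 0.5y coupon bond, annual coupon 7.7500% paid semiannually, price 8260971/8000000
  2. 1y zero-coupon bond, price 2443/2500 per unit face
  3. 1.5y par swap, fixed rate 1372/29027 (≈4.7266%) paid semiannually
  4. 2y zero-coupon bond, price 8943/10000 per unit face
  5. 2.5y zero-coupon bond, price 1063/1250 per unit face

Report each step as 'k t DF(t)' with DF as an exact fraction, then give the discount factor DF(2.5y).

step 1 [0.5y] bond c/2=31/800: DF=(8260971/8000000 − 31/800·(0))/(1+31/800) = 9941/10000 ≈ 0.994100
step 2 [1y] zero: DF = P = 2443/2500 ≈ 0.977200
step 3 [1.5y] swap r/2=686/29027: DF=(1 − 686/29027·(0.994100+0.977200))/(1+686/29027) = 4657/5000 ≈ 0.931400
step 4 [2y] zero: DF = P = 8943/10000 ≈ 0.894300
step 5 [2.5y] zero: DF = P = 1063/1250 ≈ 0.850400

1 1/2 9941/10000
2 1 2443/2500
3 3/2 4657/5000
4 2 8943/10000
5 5/2 1063/1250
DF(2.5y) = 1063/1250 ≈ 0.850400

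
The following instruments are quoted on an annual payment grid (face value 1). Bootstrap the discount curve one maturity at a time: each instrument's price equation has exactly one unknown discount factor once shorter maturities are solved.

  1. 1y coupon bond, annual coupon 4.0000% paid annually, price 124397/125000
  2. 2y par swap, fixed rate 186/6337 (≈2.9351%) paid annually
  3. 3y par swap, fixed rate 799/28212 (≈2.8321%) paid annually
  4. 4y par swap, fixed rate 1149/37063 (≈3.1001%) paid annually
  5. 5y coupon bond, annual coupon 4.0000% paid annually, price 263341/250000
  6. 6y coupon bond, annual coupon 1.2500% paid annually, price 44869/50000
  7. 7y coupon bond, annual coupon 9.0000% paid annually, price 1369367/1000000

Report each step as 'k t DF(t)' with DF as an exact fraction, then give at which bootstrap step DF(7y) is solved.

1 1 9569/10000
2 2 4721/5000
3 3 9201/10000
4 4 8851/10000
5 5 8703/10000
6 6 4149/5000
7 7 8099/10000
DF(7y) is solved at step 7

step 1 [1y] bond c/1=1/25: DF=(124397/125000 − 1/25·(0))/(1+1/25) = 9569/10000 ≈ 0.956900
step 2 [2y] swap r/1=186/6337: DF=(1 − 186/6337·(0.956900))/(1+186/6337) = 4721/5000 ≈ 0.944200
step 3 [3y] swap r/1=799/28212: DF=(1 − 799/28212·(0.956900+0.944200))/(1+799/28212) = 9201/10000 ≈ 0.920100
step 4 [4y] swap r/1=1149/37063: DF=(1 − 1149/37063·(0.956900+0.944200+0.920100))/(1+1149/37063) = 8851/10000 ≈ 0.885100
step 5 [5y] bond c/1=1/25: DF=(263341/250000 − 1/25·(0.956900+0.944200+0.920100+0.885100))/(1+1/25) = 8703/10000 ≈ 0.870300
step 6 [6y] bond c/1=1/80: DF=(44869/50000 − 1/80·(0.956900+0.944200+0.920100+0.885100+0.870300))/(1+1/80) = 4149/5000 ≈ 0.829800
step 7 [7y] bond c/1=9/100: DF=(1369367/1000000 − 9/100·(0.956900+0.944200+0.920100+0.885100+0.870300+0.829800))/(1+9/100) = 8099/10000 ≈ 0.809900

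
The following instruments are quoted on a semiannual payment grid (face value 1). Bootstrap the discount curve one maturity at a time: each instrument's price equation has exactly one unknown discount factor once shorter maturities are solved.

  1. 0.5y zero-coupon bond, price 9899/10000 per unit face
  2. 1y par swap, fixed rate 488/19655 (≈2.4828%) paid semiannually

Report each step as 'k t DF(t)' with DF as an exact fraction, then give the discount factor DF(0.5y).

1 1/2 9899/10000
2 1 2439/2500
DF(0.5y) = 9899/10000 ≈ 0.989900

step 1 [0.5y] zero: DF = P = 9899/10000 ≈ 0.989900
step 2 [1y] swap r/2=244/19655: DF=(1 − 244/19655·(0.989900))/(1+244/19655) = 2439/2500 ≈ 0.975600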